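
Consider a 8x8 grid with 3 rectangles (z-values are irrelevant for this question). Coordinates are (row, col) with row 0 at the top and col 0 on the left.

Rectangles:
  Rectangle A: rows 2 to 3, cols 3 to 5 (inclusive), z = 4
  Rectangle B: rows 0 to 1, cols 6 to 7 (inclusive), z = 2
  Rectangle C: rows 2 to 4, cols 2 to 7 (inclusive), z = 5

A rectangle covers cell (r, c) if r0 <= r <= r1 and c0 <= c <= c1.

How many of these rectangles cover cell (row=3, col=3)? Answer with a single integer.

Check cell (3,3):
  A: rows 2-3 cols 3-5 -> covers
  B: rows 0-1 cols 6-7 -> outside (row miss)
  C: rows 2-4 cols 2-7 -> covers
Count covering = 2

Answer: 2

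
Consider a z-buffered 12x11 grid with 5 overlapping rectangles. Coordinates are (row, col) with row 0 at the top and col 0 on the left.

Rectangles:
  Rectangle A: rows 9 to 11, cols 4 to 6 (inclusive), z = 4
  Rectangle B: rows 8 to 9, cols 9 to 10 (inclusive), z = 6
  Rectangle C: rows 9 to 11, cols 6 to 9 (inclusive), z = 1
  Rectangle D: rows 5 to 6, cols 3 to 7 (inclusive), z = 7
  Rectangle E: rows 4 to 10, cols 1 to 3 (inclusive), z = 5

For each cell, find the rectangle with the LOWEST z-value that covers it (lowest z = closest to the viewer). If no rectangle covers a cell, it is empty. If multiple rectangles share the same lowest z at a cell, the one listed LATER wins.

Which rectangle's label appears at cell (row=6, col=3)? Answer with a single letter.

Check cell (6,3):
  A: rows 9-11 cols 4-6 -> outside (row miss)
  B: rows 8-9 cols 9-10 -> outside (row miss)
  C: rows 9-11 cols 6-9 -> outside (row miss)
  D: rows 5-6 cols 3-7 z=7 -> covers; best now D (z=7)
  E: rows 4-10 cols 1-3 z=5 -> covers; best now E (z=5)
Winner: E at z=5

Answer: E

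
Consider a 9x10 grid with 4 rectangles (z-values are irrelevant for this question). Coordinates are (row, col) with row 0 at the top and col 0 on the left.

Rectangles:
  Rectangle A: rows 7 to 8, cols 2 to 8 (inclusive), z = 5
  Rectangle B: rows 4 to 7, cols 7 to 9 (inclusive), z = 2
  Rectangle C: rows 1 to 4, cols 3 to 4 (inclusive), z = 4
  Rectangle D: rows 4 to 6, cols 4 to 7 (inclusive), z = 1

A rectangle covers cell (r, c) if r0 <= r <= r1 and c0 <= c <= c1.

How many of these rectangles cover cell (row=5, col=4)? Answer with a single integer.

Answer: 1

Derivation:
Check cell (5,4):
  A: rows 7-8 cols 2-8 -> outside (row miss)
  B: rows 4-7 cols 7-9 -> outside (col miss)
  C: rows 1-4 cols 3-4 -> outside (row miss)
  D: rows 4-6 cols 4-7 -> covers
Count covering = 1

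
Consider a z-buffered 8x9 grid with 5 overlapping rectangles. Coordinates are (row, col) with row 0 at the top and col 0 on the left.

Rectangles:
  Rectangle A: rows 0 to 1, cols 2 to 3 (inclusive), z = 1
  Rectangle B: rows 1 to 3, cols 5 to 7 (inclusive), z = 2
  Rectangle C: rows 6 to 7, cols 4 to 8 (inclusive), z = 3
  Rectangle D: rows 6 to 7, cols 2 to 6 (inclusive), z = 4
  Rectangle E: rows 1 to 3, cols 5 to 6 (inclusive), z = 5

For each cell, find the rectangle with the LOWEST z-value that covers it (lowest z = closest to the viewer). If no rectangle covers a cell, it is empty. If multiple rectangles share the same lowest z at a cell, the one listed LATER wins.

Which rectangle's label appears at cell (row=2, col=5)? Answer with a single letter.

Answer: B

Derivation:
Check cell (2,5):
  A: rows 0-1 cols 2-3 -> outside (row miss)
  B: rows 1-3 cols 5-7 z=2 -> covers; best now B (z=2)
  C: rows 6-7 cols 4-8 -> outside (row miss)
  D: rows 6-7 cols 2-6 -> outside (row miss)
  E: rows 1-3 cols 5-6 z=5 -> covers; best now B (z=2)
Winner: B at z=2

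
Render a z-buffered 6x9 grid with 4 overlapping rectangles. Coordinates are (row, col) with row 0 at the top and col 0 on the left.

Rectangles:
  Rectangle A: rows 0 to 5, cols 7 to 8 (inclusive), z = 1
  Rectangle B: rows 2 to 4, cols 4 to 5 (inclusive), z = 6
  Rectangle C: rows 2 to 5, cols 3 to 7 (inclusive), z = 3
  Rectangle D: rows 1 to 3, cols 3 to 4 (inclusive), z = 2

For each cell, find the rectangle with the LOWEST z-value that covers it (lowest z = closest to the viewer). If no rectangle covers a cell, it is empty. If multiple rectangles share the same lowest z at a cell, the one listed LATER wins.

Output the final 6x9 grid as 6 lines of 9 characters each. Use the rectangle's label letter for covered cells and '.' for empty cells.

.......AA
...DD..AA
...DDCCAA
...DDCCAA
...CCCCAA
...CCCCAA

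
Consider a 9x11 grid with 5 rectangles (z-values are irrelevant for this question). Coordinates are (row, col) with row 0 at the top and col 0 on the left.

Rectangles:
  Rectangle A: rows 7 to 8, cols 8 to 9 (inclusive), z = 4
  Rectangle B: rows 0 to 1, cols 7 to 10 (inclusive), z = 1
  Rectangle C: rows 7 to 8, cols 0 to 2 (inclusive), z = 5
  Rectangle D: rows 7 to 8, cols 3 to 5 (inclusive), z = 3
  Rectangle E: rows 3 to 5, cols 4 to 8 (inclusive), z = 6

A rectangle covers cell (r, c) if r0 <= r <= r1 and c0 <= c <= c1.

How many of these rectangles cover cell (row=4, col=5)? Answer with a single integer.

Answer: 1

Derivation:
Check cell (4,5):
  A: rows 7-8 cols 8-9 -> outside (row miss)
  B: rows 0-1 cols 7-10 -> outside (row miss)
  C: rows 7-8 cols 0-2 -> outside (row miss)
  D: rows 7-8 cols 3-5 -> outside (row miss)
  E: rows 3-5 cols 4-8 -> covers
Count covering = 1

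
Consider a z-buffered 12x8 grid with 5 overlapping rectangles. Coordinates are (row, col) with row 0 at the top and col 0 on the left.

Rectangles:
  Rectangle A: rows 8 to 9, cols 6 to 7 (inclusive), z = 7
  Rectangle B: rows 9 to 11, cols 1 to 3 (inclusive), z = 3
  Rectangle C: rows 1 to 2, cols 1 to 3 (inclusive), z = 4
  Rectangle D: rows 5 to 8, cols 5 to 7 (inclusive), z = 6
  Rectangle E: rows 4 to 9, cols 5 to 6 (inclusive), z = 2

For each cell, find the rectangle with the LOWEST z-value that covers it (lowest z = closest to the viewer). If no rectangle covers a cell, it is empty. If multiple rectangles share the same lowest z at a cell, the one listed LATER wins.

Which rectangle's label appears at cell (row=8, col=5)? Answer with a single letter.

Answer: E

Derivation:
Check cell (8,5):
  A: rows 8-9 cols 6-7 -> outside (col miss)
  B: rows 9-11 cols 1-3 -> outside (row miss)
  C: rows 1-2 cols 1-3 -> outside (row miss)
  D: rows 5-8 cols 5-7 z=6 -> covers; best now D (z=6)
  E: rows 4-9 cols 5-6 z=2 -> covers; best now E (z=2)
Winner: E at z=2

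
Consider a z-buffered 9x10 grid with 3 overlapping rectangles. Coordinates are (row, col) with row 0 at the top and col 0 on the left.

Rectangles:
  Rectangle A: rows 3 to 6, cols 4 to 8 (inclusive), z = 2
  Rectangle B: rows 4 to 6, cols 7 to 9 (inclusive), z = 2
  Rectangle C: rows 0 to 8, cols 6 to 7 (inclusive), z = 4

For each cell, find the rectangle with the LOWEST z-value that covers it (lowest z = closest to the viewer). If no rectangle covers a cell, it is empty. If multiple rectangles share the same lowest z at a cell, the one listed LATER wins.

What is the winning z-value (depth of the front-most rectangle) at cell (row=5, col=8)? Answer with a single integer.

Answer: 2

Derivation:
Check cell (5,8):
  A: rows 3-6 cols 4-8 z=2 -> covers; best now A (z=2)
  B: rows 4-6 cols 7-9 z=2 -> covers; best now B (z=2)
  C: rows 0-8 cols 6-7 -> outside (col miss)
Winner: B at z=2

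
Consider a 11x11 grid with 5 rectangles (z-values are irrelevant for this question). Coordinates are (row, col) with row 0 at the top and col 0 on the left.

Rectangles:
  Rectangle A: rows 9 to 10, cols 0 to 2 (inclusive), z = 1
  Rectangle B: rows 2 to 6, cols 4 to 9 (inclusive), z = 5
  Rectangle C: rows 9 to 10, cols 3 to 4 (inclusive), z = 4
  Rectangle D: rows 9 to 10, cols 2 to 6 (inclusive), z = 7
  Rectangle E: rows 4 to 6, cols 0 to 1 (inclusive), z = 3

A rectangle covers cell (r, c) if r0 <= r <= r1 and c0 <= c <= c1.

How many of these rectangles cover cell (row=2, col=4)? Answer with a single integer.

Check cell (2,4):
  A: rows 9-10 cols 0-2 -> outside (row miss)
  B: rows 2-6 cols 4-9 -> covers
  C: rows 9-10 cols 3-4 -> outside (row miss)
  D: rows 9-10 cols 2-6 -> outside (row miss)
  E: rows 4-6 cols 0-1 -> outside (row miss)
Count covering = 1

Answer: 1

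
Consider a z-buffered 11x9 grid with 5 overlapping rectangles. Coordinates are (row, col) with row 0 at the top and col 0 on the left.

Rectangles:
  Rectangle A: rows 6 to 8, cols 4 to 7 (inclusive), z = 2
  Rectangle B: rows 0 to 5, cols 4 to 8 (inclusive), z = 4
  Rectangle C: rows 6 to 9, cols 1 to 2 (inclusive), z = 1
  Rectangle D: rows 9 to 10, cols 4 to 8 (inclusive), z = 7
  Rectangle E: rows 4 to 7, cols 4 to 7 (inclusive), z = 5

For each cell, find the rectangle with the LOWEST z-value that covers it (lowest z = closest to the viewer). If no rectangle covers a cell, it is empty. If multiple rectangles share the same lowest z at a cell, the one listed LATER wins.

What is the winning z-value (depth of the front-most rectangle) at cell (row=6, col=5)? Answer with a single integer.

Answer: 2

Derivation:
Check cell (6,5):
  A: rows 6-8 cols 4-7 z=2 -> covers; best now A (z=2)
  B: rows 0-5 cols 4-8 -> outside (row miss)
  C: rows 6-9 cols 1-2 -> outside (col miss)
  D: rows 9-10 cols 4-8 -> outside (row miss)
  E: rows 4-7 cols 4-7 z=5 -> covers; best now A (z=2)
Winner: A at z=2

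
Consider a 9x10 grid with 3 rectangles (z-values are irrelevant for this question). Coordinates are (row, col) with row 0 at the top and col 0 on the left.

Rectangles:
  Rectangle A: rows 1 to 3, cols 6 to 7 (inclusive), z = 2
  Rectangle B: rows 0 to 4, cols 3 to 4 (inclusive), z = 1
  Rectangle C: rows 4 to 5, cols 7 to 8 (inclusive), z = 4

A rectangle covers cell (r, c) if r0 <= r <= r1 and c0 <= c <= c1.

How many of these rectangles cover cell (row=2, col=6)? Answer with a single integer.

Check cell (2,6):
  A: rows 1-3 cols 6-7 -> covers
  B: rows 0-4 cols 3-4 -> outside (col miss)
  C: rows 4-5 cols 7-8 -> outside (row miss)
Count covering = 1

Answer: 1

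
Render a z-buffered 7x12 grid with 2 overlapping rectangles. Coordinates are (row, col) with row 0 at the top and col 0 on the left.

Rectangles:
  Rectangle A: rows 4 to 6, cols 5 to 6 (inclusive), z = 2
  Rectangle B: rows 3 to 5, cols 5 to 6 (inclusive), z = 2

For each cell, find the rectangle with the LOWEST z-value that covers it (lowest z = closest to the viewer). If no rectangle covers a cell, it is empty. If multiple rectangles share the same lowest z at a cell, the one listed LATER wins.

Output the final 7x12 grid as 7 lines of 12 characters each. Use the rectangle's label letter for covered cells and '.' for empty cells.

............
............
............
.....BB.....
.....BB.....
.....BB.....
.....AA.....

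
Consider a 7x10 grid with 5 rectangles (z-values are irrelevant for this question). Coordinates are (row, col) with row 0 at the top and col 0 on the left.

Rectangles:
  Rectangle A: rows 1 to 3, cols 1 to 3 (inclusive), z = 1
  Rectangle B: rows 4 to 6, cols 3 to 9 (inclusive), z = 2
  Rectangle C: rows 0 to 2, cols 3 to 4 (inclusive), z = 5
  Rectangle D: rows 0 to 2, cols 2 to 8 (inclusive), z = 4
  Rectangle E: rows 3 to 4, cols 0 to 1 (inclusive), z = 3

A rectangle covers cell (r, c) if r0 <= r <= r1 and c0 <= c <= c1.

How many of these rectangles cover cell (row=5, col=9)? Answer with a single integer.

Check cell (5,9):
  A: rows 1-3 cols 1-3 -> outside (row miss)
  B: rows 4-6 cols 3-9 -> covers
  C: rows 0-2 cols 3-4 -> outside (row miss)
  D: rows 0-2 cols 2-8 -> outside (row miss)
  E: rows 3-4 cols 0-1 -> outside (row miss)
Count covering = 1

Answer: 1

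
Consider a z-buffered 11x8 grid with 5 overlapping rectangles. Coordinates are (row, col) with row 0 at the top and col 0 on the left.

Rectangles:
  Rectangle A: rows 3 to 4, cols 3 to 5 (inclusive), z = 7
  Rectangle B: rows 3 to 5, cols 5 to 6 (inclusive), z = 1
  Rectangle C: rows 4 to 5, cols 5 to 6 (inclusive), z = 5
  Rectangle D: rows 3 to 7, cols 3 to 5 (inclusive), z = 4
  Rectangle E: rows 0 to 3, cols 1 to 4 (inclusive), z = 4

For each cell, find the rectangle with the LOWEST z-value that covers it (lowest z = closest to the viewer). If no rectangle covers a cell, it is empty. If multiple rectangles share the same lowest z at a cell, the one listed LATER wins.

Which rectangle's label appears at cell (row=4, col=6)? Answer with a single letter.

Check cell (4,6):
  A: rows 3-4 cols 3-5 -> outside (col miss)
  B: rows 3-5 cols 5-6 z=1 -> covers; best now B (z=1)
  C: rows 4-5 cols 5-6 z=5 -> covers; best now B (z=1)
  D: rows 3-7 cols 3-5 -> outside (col miss)
  E: rows 0-3 cols 1-4 -> outside (row miss)
Winner: B at z=1

Answer: B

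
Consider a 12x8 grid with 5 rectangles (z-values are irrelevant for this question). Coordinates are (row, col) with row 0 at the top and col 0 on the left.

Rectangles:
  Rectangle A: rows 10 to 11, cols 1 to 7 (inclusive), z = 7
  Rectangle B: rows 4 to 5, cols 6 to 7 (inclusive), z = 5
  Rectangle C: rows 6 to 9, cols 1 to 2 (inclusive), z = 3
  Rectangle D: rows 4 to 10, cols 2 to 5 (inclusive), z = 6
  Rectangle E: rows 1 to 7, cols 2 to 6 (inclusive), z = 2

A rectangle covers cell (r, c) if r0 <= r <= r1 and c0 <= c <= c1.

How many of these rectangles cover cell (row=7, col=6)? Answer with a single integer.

Answer: 1

Derivation:
Check cell (7,6):
  A: rows 10-11 cols 1-7 -> outside (row miss)
  B: rows 4-5 cols 6-7 -> outside (row miss)
  C: rows 6-9 cols 1-2 -> outside (col miss)
  D: rows 4-10 cols 2-5 -> outside (col miss)
  E: rows 1-7 cols 2-6 -> covers
Count covering = 1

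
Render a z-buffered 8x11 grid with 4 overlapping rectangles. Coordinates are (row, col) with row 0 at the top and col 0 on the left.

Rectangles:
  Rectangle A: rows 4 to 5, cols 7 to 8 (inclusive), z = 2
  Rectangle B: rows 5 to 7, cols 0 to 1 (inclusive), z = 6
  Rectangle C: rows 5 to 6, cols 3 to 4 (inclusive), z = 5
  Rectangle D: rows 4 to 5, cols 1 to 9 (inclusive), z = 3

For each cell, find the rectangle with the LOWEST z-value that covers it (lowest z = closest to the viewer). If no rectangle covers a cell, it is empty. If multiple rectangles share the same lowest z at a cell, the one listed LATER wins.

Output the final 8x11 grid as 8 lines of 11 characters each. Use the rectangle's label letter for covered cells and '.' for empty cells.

...........
...........
...........
...........
.DDDDDDAAD.
BDDDDDDAAD.
BB.CC......
BB.........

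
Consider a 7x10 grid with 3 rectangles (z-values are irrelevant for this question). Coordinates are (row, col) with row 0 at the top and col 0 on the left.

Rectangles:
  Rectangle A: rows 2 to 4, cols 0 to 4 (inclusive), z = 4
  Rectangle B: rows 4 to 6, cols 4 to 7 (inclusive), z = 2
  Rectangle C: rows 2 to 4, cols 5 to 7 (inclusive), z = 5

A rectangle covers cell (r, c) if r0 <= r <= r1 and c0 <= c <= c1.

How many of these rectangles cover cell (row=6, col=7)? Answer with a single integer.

Check cell (6,7):
  A: rows 2-4 cols 0-4 -> outside (row miss)
  B: rows 4-6 cols 4-7 -> covers
  C: rows 2-4 cols 5-7 -> outside (row miss)
Count covering = 1

Answer: 1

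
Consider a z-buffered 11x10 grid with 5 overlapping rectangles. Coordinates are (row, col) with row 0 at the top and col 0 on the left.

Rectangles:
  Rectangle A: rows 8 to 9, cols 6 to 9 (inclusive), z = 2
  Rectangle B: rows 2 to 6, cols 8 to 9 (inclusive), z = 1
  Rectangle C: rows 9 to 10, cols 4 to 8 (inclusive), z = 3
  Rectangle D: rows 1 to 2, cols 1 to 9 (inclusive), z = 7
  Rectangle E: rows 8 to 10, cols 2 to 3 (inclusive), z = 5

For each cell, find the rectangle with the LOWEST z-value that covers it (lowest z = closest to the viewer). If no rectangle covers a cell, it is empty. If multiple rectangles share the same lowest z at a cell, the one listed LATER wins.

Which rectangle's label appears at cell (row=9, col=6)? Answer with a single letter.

Answer: A

Derivation:
Check cell (9,6):
  A: rows 8-9 cols 6-9 z=2 -> covers; best now A (z=2)
  B: rows 2-6 cols 8-9 -> outside (row miss)
  C: rows 9-10 cols 4-8 z=3 -> covers; best now A (z=2)
  D: rows 1-2 cols 1-9 -> outside (row miss)
  E: rows 8-10 cols 2-3 -> outside (col miss)
Winner: A at z=2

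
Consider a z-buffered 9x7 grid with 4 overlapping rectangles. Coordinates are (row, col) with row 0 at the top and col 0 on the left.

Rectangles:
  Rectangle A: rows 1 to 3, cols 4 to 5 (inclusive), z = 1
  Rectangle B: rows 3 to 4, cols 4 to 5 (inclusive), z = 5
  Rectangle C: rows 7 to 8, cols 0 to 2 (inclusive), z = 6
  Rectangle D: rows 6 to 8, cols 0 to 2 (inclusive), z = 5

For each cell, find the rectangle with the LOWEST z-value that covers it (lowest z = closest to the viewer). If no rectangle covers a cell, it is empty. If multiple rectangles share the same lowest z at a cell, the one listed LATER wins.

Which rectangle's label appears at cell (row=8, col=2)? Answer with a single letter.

Answer: D

Derivation:
Check cell (8,2):
  A: rows 1-3 cols 4-5 -> outside (row miss)
  B: rows 3-4 cols 4-5 -> outside (row miss)
  C: rows 7-8 cols 0-2 z=6 -> covers; best now C (z=6)
  D: rows 6-8 cols 0-2 z=5 -> covers; best now D (z=5)
Winner: D at z=5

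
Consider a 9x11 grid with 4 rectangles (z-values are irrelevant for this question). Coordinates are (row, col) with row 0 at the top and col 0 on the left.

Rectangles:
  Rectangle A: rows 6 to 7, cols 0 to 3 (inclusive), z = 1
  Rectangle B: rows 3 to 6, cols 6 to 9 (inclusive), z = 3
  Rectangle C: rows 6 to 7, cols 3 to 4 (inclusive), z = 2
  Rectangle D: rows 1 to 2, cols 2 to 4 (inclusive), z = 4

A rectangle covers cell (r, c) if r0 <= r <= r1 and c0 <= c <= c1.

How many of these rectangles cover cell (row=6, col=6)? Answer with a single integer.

Check cell (6,6):
  A: rows 6-7 cols 0-3 -> outside (col miss)
  B: rows 3-6 cols 6-9 -> covers
  C: rows 6-7 cols 3-4 -> outside (col miss)
  D: rows 1-2 cols 2-4 -> outside (row miss)
Count covering = 1

Answer: 1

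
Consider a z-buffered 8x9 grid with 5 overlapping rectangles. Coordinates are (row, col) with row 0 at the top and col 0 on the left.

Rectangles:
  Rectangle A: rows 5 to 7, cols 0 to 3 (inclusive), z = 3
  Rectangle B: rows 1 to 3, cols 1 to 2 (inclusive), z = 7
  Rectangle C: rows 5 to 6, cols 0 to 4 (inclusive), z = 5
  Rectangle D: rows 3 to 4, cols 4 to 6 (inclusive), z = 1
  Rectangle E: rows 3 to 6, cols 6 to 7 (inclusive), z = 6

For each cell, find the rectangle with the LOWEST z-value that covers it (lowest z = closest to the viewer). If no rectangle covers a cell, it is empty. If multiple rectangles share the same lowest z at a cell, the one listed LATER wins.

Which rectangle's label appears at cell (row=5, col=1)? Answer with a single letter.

Check cell (5,1):
  A: rows 5-7 cols 0-3 z=3 -> covers; best now A (z=3)
  B: rows 1-3 cols 1-2 -> outside (row miss)
  C: rows 5-6 cols 0-4 z=5 -> covers; best now A (z=3)
  D: rows 3-4 cols 4-6 -> outside (row miss)
  E: rows 3-6 cols 6-7 -> outside (col miss)
Winner: A at z=3

Answer: A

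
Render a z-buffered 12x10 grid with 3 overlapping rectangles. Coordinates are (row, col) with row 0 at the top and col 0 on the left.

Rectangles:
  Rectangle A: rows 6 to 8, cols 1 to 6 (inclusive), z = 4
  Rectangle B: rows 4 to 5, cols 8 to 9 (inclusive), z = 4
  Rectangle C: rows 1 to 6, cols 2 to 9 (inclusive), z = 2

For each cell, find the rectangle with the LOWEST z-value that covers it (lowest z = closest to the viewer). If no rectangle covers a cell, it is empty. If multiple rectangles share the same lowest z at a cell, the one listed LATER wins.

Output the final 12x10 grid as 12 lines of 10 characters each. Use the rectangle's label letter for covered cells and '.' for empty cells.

..........
..CCCCCCCC
..CCCCCCCC
..CCCCCCCC
..CCCCCCCC
..CCCCCCCC
.ACCCCCCCC
.AAAAAA...
.AAAAAA...
..........
..........
..........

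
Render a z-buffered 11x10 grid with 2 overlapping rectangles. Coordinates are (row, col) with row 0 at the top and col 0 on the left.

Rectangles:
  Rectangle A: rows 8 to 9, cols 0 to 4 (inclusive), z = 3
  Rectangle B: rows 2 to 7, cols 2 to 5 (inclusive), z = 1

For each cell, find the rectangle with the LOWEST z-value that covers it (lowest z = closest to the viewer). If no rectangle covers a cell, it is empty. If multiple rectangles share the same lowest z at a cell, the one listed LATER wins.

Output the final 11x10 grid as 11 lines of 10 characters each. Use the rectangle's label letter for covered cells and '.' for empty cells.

..........
..........
..BBBB....
..BBBB....
..BBBB....
..BBBB....
..BBBB....
..BBBB....
AAAAA.....
AAAAA.....
..........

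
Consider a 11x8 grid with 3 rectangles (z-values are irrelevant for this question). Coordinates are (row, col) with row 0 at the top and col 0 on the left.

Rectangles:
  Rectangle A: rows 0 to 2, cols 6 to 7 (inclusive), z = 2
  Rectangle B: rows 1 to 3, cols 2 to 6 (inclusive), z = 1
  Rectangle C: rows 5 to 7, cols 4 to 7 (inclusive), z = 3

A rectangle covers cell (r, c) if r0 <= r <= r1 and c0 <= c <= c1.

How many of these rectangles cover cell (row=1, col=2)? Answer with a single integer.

Check cell (1,2):
  A: rows 0-2 cols 6-7 -> outside (col miss)
  B: rows 1-3 cols 2-6 -> covers
  C: rows 5-7 cols 4-7 -> outside (row miss)
Count covering = 1

Answer: 1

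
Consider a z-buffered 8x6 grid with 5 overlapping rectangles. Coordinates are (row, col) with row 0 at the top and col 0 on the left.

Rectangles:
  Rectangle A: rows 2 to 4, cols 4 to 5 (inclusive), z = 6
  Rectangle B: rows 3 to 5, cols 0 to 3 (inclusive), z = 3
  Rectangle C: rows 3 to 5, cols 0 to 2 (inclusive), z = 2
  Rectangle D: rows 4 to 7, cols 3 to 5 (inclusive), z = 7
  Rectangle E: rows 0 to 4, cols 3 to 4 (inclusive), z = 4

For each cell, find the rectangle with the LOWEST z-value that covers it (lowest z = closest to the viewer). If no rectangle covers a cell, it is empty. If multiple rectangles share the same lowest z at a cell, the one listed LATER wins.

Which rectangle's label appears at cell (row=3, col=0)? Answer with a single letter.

Check cell (3,0):
  A: rows 2-4 cols 4-5 -> outside (col miss)
  B: rows 3-5 cols 0-3 z=3 -> covers; best now B (z=3)
  C: rows 3-5 cols 0-2 z=2 -> covers; best now C (z=2)
  D: rows 4-7 cols 3-5 -> outside (row miss)
  E: rows 0-4 cols 3-4 -> outside (col miss)
Winner: C at z=2

Answer: C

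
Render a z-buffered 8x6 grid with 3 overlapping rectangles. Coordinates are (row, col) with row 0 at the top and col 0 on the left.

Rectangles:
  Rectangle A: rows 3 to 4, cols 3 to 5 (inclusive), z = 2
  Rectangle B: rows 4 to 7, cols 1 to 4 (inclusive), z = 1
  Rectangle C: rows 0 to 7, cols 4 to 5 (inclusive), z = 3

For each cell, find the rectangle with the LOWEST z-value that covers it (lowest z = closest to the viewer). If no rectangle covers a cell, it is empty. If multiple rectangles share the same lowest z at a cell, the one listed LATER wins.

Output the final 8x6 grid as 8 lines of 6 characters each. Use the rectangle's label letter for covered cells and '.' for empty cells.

....CC
....CC
....CC
...AAA
.BBBBA
.BBBBC
.BBBBC
.BBBBC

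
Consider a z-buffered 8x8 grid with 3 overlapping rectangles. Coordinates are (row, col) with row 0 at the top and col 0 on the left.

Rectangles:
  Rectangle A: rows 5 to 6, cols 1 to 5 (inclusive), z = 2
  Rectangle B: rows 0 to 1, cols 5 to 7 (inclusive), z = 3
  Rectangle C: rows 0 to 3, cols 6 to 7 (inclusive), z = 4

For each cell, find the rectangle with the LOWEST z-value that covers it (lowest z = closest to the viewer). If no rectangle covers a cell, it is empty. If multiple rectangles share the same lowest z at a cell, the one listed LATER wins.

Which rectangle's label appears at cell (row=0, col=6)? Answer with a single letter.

Check cell (0,6):
  A: rows 5-6 cols 1-5 -> outside (row miss)
  B: rows 0-1 cols 5-7 z=3 -> covers; best now B (z=3)
  C: rows 0-3 cols 6-7 z=4 -> covers; best now B (z=3)
Winner: B at z=3

Answer: B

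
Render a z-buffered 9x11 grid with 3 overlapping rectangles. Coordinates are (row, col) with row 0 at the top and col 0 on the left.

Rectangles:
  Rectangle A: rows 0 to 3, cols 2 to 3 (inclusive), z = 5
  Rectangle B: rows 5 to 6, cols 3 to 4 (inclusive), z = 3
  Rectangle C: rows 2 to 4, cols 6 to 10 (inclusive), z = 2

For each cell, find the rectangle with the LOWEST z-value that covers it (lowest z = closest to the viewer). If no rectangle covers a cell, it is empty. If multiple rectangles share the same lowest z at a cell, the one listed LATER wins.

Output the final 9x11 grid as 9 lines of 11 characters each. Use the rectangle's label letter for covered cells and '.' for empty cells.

..AA.......
..AA.......
..AA..CCCCC
..AA..CCCCC
......CCCCC
...BB......
...BB......
...........
...........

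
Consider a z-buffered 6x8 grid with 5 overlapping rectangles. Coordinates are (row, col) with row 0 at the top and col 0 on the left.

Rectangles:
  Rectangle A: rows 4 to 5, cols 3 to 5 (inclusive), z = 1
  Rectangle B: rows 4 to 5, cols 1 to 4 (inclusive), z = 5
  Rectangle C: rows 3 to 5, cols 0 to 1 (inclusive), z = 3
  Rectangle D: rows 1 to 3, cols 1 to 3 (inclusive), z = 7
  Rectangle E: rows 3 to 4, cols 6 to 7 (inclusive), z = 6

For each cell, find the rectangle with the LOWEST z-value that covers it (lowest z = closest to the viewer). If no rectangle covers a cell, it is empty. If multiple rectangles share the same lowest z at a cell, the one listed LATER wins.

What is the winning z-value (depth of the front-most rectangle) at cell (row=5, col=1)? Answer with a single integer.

Answer: 3

Derivation:
Check cell (5,1):
  A: rows 4-5 cols 3-5 -> outside (col miss)
  B: rows 4-5 cols 1-4 z=5 -> covers; best now B (z=5)
  C: rows 3-5 cols 0-1 z=3 -> covers; best now C (z=3)
  D: rows 1-3 cols 1-3 -> outside (row miss)
  E: rows 3-4 cols 6-7 -> outside (row miss)
Winner: C at z=3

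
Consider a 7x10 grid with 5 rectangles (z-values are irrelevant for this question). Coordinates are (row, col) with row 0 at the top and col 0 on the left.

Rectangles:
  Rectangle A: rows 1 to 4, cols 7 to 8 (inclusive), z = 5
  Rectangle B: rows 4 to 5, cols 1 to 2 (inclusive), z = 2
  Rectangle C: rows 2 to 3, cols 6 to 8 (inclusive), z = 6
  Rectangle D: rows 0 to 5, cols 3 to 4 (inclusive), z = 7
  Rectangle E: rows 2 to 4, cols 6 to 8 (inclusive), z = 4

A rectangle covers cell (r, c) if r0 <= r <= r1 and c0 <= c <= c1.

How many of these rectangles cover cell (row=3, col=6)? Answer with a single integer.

Answer: 2

Derivation:
Check cell (3,6):
  A: rows 1-4 cols 7-8 -> outside (col miss)
  B: rows 4-5 cols 1-2 -> outside (row miss)
  C: rows 2-3 cols 6-8 -> covers
  D: rows 0-5 cols 3-4 -> outside (col miss)
  E: rows 2-4 cols 6-8 -> covers
Count covering = 2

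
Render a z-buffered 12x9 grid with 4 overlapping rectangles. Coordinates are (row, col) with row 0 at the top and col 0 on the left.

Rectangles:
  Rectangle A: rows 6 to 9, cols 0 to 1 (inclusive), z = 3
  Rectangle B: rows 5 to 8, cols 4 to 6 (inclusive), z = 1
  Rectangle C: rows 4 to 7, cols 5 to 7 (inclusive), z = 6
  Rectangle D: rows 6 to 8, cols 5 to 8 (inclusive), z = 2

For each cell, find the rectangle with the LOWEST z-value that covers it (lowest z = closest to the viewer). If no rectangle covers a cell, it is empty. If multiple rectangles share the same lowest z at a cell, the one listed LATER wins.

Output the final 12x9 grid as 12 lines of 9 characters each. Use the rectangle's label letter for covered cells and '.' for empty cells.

.........
.........
.........
.........
.....CCC.
....BBBC.
AA..BBBDD
AA..BBBDD
AA..BBBDD
AA.......
.........
.........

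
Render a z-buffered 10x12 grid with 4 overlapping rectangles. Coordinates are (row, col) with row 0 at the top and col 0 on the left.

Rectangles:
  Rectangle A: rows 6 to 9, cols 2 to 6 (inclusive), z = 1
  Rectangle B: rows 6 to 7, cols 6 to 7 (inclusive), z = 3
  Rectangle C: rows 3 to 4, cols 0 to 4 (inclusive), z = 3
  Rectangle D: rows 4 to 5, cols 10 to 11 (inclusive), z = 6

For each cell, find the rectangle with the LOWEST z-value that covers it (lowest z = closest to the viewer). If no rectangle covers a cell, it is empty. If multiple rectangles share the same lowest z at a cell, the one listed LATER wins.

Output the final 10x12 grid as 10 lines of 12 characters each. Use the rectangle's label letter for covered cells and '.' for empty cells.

............
............
............
CCCCC.......
CCCCC.....DD
..........DD
..AAAAAB....
..AAAAAB....
..AAAAA.....
..AAAAA.....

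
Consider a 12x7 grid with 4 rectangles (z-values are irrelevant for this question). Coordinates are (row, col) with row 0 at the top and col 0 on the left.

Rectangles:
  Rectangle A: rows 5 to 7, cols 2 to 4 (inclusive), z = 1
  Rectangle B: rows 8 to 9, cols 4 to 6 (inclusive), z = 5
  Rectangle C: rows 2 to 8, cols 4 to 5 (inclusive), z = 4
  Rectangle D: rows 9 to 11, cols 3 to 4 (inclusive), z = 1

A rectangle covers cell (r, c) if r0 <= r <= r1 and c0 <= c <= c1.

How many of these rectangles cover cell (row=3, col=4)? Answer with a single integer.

Check cell (3,4):
  A: rows 5-7 cols 2-4 -> outside (row miss)
  B: rows 8-9 cols 4-6 -> outside (row miss)
  C: rows 2-8 cols 4-5 -> covers
  D: rows 9-11 cols 3-4 -> outside (row miss)
Count covering = 1

Answer: 1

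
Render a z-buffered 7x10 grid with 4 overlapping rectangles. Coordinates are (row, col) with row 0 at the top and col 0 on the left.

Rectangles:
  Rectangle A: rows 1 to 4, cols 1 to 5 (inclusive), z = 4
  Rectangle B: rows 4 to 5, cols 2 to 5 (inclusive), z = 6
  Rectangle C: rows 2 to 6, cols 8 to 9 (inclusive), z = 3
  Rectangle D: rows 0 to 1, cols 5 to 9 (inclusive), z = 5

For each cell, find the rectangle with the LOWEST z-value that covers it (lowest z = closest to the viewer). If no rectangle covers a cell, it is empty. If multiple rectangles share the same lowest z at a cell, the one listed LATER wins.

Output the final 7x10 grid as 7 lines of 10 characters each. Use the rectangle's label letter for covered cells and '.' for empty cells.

.....DDDDD
.AAAAADDDD
.AAAAA..CC
.AAAAA..CC
.AAAAA..CC
..BBBB..CC
........CC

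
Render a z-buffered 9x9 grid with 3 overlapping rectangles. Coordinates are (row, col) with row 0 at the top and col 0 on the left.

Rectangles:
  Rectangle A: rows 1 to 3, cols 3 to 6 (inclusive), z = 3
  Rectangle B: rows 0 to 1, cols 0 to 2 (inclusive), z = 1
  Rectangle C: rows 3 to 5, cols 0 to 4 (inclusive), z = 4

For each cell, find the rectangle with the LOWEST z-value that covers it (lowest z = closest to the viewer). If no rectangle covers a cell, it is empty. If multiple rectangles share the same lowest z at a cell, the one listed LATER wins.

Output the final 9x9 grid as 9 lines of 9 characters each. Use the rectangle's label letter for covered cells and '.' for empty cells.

BBB......
BBBAAAA..
...AAAA..
CCCAAAA..
CCCCC....
CCCCC....
.........
.........
.........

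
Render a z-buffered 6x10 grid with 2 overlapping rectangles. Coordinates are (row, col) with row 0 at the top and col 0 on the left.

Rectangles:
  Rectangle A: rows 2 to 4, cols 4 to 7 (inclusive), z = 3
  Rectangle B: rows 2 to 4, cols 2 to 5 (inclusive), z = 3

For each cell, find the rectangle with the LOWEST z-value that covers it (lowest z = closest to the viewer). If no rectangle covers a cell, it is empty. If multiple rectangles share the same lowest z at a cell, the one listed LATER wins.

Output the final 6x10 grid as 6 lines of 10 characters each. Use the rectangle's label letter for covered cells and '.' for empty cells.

..........
..........
..BBBBAA..
..BBBBAA..
..BBBBAA..
..........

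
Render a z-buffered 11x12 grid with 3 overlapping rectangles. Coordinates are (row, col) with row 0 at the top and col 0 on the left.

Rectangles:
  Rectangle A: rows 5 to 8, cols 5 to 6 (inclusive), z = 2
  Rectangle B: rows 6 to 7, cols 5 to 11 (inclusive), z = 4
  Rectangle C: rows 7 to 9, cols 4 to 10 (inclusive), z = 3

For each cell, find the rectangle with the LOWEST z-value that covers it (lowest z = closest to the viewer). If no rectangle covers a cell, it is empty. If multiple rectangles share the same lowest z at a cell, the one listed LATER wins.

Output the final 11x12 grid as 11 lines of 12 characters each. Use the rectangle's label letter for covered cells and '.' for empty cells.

............
............
............
............
............
.....AA.....
.....AABBBBB
....CAACCCCB
....CAACCCC.
....CCCCCCC.
............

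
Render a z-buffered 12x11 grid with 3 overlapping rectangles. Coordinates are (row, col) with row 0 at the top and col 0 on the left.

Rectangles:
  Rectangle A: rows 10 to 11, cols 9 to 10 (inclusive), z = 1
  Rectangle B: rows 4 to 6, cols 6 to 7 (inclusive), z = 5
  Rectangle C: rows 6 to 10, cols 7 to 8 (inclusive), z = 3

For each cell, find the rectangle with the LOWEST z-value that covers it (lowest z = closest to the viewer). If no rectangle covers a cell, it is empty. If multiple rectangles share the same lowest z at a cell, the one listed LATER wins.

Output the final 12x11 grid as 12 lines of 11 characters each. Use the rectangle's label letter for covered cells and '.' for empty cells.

...........
...........
...........
...........
......BB...
......BB...
......BCC..
.......CC..
.......CC..
.......CC..
.......CCAA
.........AA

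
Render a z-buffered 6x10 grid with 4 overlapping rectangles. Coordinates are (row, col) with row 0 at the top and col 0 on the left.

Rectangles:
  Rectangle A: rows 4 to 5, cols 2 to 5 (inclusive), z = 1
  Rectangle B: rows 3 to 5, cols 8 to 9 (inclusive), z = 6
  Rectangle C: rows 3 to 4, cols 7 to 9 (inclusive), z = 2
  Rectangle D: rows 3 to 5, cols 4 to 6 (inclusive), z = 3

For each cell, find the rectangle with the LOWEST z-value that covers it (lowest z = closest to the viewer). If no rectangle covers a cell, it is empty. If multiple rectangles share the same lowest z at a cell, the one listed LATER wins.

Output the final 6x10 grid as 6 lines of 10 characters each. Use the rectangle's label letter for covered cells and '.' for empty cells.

..........
..........
..........
....DDDCCC
..AAAADCCC
..AAAAD.BB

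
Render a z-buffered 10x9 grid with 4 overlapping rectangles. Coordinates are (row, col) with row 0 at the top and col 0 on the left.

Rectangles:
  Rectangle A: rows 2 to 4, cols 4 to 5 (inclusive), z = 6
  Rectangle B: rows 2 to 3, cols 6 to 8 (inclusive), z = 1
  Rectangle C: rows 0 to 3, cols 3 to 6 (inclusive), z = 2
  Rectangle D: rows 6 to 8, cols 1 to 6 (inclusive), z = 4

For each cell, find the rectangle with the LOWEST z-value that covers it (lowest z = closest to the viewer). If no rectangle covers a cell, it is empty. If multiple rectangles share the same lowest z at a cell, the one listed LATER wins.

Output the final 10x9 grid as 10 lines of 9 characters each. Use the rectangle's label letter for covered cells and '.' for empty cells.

...CCCC..
...CCCC..
...CCCBBB
...CCCBBB
....AA...
.........
.DDDDDD..
.DDDDDD..
.DDDDDD..
.........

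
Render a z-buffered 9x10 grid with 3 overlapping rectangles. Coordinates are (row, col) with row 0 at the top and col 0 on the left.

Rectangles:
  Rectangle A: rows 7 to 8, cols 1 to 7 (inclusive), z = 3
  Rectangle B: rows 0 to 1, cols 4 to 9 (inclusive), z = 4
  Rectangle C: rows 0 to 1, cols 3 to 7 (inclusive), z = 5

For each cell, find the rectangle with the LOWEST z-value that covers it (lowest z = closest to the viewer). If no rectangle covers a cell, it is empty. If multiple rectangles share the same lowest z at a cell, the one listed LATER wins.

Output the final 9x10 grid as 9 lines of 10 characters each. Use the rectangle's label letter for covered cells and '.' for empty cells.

...CBBBBBB
...CBBBBBB
..........
..........
..........
..........
..........
.AAAAAAA..
.AAAAAAA..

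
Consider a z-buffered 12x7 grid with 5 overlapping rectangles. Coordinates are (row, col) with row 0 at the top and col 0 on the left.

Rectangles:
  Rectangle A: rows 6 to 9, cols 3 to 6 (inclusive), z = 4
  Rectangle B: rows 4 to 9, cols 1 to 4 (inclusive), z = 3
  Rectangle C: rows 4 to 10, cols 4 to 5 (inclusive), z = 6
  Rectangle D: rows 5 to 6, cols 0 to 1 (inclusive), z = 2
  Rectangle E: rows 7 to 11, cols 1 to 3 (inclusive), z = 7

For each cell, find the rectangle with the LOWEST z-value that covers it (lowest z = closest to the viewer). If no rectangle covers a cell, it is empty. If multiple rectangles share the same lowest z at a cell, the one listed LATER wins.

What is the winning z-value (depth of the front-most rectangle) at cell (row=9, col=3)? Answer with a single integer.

Check cell (9,3):
  A: rows 6-9 cols 3-6 z=4 -> covers; best now A (z=4)
  B: rows 4-9 cols 1-4 z=3 -> covers; best now B (z=3)
  C: rows 4-10 cols 4-5 -> outside (col miss)
  D: rows 5-6 cols 0-1 -> outside (row miss)
  E: rows 7-11 cols 1-3 z=7 -> covers; best now B (z=3)
Winner: B at z=3

Answer: 3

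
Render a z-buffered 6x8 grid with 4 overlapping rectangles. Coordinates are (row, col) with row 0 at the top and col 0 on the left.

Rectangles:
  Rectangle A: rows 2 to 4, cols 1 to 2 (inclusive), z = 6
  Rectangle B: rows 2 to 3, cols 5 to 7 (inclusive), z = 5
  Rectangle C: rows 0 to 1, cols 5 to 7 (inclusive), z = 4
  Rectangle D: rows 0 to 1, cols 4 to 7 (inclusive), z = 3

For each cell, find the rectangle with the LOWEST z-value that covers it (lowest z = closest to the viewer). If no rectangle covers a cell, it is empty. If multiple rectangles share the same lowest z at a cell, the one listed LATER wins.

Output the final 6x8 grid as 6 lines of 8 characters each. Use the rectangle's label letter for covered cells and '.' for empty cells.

....DDDD
....DDDD
.AA..BBB
.AA..BBB
.AA.....
........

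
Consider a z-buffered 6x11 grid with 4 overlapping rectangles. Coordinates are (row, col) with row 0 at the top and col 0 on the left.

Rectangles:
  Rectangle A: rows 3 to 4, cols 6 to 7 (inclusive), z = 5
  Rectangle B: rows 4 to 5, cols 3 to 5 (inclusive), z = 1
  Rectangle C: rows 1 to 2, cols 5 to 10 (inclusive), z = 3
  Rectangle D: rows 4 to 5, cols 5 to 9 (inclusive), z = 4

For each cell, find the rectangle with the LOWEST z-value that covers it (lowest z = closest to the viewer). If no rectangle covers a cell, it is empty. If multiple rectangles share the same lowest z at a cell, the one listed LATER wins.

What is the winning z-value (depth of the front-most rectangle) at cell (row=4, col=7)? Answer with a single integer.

Check cell (4,7):
  A: rows 3-4 cols 6-7 z=5 -> covers; best now A (z=5)
  B: rows 4-5 cols 3-5 -> outside (col miss)
  C: rows 1-2 cols 5-10 -> outside (row miss)
  D: rows 4-5 cols 5-9 z=4 -> covers; best now D (z=4)
Winner: D at z=4

Answer: 4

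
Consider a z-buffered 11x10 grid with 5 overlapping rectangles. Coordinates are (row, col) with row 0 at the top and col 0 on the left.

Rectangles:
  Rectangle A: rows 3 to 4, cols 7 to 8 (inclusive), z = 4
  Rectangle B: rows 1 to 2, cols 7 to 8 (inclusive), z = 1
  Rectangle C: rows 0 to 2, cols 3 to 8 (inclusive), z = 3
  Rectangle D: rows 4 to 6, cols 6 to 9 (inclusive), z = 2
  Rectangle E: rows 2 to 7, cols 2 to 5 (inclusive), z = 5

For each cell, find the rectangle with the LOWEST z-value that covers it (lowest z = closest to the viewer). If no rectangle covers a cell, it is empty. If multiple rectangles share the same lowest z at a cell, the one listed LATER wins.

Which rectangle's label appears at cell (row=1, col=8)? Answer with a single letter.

Answer: B

Derivation:
Check cell (1,8):
  A: rows 3-4 cols 7-8 -> outside (row miss)
  B: rows 1-2 cols 7-8 z=1 -> covers; best now B (z=1)
  C: rows 0-2 cols 3-8 z=3 -> covers; best now B (z=1)
  D: rows 4-6 cols 6-9 -> outside (row miss)
  E: rows 2-7 cols 2-5 -> outside (row miss)
Winner: B at z=1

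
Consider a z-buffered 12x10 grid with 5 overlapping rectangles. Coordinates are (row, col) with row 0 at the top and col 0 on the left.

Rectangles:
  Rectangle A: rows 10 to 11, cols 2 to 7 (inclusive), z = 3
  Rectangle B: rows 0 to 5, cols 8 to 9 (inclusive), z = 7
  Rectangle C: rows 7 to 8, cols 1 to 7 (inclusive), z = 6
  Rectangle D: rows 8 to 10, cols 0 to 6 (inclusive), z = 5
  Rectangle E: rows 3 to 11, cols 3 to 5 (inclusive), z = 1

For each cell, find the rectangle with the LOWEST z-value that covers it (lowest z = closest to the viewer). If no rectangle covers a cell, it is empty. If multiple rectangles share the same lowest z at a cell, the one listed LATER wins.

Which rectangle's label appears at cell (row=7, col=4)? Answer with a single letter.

Answer: E

Derivation:
Check cell (7,4):
  A: rows 10-11 cols 2-7 -> outside (row miss)
  B: rows 0-5 cols 8-9 -> outside (row miss)
  C: rows 7-8 cols 1-7 z=6 -> covers; best now C (z=6)
  D: rows 8-10 cols 0-6 -> outside (row miss)
  E: rows 3-11 cols 3-5 z=1 -> covers; best now E (z=1)
Winner: E at z=1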